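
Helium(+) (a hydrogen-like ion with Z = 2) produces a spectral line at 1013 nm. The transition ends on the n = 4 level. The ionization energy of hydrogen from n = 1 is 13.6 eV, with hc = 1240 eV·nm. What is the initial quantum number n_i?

n_i = 5

The photon energy is ΔE = hc/λ = 1240 / 1013 = 1.224 eV.
With Z = 2, ΔE = 54.40 × (1/n_f² − 1/n_i²), so 1/n_f² − 1/n_i² = 0.02250.
With n_f = 4: 1/n_i² = 1/16 − 0.02250 = 0.04000, so n_i ≈ 5.00.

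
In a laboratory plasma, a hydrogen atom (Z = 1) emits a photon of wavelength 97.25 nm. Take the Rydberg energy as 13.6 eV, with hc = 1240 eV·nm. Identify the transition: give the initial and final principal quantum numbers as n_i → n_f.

n_i = 4, n_f = 1

The photon energy is ΔE = hc/λ = 1240 / 97.25 = 12.75 eV.
With Z = 1, ΔE = 13.60 × (1/n_f² − 1/n_i²), so 1/n_f² − 1/n_i² = 0.9375.
Trying n_f = 1 gives 1/n_i² = 0.06245, i.e. n_i ≈ 4; this pair matches.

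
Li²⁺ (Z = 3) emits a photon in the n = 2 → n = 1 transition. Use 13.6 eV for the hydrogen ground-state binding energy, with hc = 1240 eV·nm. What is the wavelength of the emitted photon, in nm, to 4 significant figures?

For Z = 3 the level energies scale as Z², so the effective Rydberg energy is 13.6 × 9 = 122.4 eV.
ΔE = 122.4 × (1/1² − 1/2²) = 122.4 × 0.7500 = 91.80 eV.
λ = hc/ΔE = 1240 / 91.80 = 13.51 nm.

13.51 nm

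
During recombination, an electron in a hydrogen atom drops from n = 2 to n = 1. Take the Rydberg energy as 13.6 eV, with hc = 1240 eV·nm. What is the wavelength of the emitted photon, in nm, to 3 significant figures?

122 nm

ΔE = 13.60 × (1/1² − 1/2²) = 13.60 × 0.7500 = 10.20 eV.
λ = hc/ΔE = 1240 / 10.20 = 122 nm.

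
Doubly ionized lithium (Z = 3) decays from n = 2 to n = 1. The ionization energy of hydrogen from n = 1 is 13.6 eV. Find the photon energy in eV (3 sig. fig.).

The Bohr energies scale as Z², so for Z = 3: E_n = −122.4/n² eV.
E_2 = −122.4/4 = −30.60 eV and E_1 = −122.4/1 = −122.4 eV.
The photon energy is |E_2 − E_1| = 91.8 eV.

91.8 eV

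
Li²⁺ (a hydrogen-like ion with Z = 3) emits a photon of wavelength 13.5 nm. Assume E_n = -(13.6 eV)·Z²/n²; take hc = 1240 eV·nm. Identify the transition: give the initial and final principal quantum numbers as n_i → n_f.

n_i = 2, n_f = 1

The photon energy is ΔE = hc/λ = 1240 / 13.5 = 91.85 eV.
With Z = 3, ΔE = 122.4 × (1/n_f² − 1/n_i²), so 1/n_f² − 1/n_i² = 0.7504.
Trying n_f = 1 gives 1/n_i² = 0.2496, i.e. n_i ≈ 2; this pair matches.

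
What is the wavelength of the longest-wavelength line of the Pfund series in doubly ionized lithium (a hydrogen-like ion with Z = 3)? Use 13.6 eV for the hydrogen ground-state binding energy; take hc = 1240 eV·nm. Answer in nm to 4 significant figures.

The Pfund series terminates on n_f = 5; the first line has n_i = 5+1 = 6.
ΔE = 122.4 × (1/5² − 1/6²) = 1.496 eV.
λ = 1240 / 1.496 = 828.9 nm.

828.9 nm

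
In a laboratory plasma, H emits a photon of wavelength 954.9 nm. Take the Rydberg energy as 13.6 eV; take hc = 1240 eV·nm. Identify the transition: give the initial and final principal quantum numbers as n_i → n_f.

The photon energy is ΔE = hc/λ = 1240 / 954.9 = 1.299 eV.
With Z = 1, ΔE = 13.60 × (1/n_f² − 1/n_i²), so 1/n_f² − 1/n_i² = 0.09548.
Trying n_f = 3 gives 1/n_i² = 0.01563, i.e. n_i ≈ 8; this pair matches.

n_i = 8, n_f = 3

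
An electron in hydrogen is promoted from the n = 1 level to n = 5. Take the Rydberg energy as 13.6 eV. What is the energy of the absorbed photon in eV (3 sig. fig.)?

13.1 eV

E_5 = −13.60/25 = −0.5440 eV and E_1 = −13.60/1 = −13.60 eV.
The photon energy is |E_5 − E_1| = 13.1 eV.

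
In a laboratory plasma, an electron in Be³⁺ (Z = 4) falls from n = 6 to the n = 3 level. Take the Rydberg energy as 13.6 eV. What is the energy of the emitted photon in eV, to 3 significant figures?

18.1 eV

The Bohr energies scale as Z², so for Z = 4: E_n = −217.6/n² eV.
E_6 = −217.6/36 = −6.044 eV and E_3 = −217.6/9 = −24.18 eV.
The photon energy is |E_6 − E_3| = 18.1 eV.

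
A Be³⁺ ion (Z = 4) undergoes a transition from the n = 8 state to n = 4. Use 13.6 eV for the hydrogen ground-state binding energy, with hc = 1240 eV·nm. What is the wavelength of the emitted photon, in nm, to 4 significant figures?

For Z = 4 the level energies scale as Z², so the effective Rydberg energy is 13.6 × 16 = 217.6 eV.
ΔE = 217.6 × (1/4² − 1/8²) = 217.6 × 0.04688 = 10.20 eV.
λ = hc/ΔE = 1240 / 10.20 = 121.6 nm.

121.6 nm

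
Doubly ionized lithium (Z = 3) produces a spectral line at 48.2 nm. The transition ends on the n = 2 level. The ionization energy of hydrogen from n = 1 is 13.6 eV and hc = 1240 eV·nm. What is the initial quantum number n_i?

n_i = 5

The photon energy is ΔE = hc/λ = 1240 / 48.2 = 25.73 eV.
With Z = 3, ΔE = 122.4 × (1/n_f² − 1/n_i²), so 1/n_f² − 1/n_i² = 0.2102.
With n_f = 2: 1/n_i² = 1/4 − 0.2102 = 0.03982, so n_i ≈ 5.01.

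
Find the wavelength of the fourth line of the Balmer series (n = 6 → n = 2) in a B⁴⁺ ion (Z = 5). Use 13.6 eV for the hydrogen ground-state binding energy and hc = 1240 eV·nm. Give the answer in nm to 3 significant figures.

The Balmer series terminates on n_f = 2; the fourth line has n_i = 2+4 = 6.
ΔE = 340.0 × (1/2² − 1/6²) = 75.56 eV.
λ = 1240 / 75.56 = 16.4 nm.

16.4 nm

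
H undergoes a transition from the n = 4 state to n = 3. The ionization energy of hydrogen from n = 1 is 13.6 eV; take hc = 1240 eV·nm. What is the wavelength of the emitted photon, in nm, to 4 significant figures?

ΔE = 13.60 × (1/3² − 1/4²) = 13.60 × 0.04861 = 0.6611 eV.
λ = hc/ΔE = 1240 / 0.6611 = 1876 nm.
This line belongs to the Paschen series.

1876 nm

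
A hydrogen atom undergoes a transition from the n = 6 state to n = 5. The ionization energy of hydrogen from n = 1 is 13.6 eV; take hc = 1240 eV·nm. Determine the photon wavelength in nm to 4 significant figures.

ΔE = 13.60 × (1/5² − 1/6²) = 13.60 × 0.01222 = 0.1662 eV.
λ = hc/ΔE = 1240 / 0.1662 = 7460 nm.
This line belongs to the Pfund series.

7460 nm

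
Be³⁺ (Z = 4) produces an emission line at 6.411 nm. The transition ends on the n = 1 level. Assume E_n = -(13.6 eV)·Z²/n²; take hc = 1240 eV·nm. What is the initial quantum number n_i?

n_i = 3

The photon energy is ΔE = hc/λ = 1240 / 6.411 = 193.4 eV.
With Z = 4, ΔE = 217.6 × (1/n_f² − 1/n_i²), so 1/n_f² − 1/n_i² = 0.8889.
With n_f = 1: 1/n_i² = 1/1 − 0.8889 = 0.1111, so n_i ≈ 3.00.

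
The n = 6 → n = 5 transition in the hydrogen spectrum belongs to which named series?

Pfund

The series is set by the lower level: n_f = 5 is the Pfund series.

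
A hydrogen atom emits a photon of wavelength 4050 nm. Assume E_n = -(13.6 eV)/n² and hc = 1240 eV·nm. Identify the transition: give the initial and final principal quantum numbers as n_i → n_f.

n_i = 5, n_f = 4

The photon energy is ΔE = hc/λ = 1240 / 4050 = 0.3062 eV.
With Z = 1, ΔE = 13.60 × (1/n_f² − 1/n_i²), so 1/n_f² − 1/n_i² = 0.02251.
Trying n_f = 4 gives 1/n_i² = 0.03999, i.e. n_i ≈ 5; this pair matches.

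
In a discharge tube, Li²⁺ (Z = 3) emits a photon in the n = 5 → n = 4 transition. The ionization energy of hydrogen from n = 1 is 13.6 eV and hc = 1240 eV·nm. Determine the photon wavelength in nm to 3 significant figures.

For Z = 3 the level energies scale as Z², so the effective Rydberg energy is 13.6 × 9 = 122.4 eV.
ΔE = 122.4 × (1/4² − 1/5²) = 122.4 × 0.02250 = 2.754 eV.
λ = hc/ΔE = 1240 / 2.754 = 450 nm.

450 nm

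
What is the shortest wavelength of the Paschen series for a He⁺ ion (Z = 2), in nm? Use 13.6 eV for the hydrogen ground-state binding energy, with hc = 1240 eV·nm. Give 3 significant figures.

The Paschen series has lower level n_f = 3; the series limit corresponds to n_i → ∞.
ΔE_max = 13.6 × 4 / 3² = 6.044 eV.
λ_min = 1240 / 6.044 = 205 nm.

205 nm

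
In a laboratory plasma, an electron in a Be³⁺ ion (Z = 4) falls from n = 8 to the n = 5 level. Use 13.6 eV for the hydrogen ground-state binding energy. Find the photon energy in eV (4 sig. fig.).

The Bohr energies scale as Z², so for Z = 4: E_n = −217.6/n² eV.
E_8 = −217.6/64 = −3.400 eV and E_5 = −217.6/25 = −8.704 eV.
The photon energy is |E_8 − E_5| = 5.304 eV.

5.304 eV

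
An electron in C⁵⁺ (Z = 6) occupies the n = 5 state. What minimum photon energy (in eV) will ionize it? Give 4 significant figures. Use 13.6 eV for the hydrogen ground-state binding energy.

E_n = −13.6 Z²/n² = −489.6/n² eV for Z = 6.
E_5 = −489.6/25 = −19.58 eV, so ionization (to E = 0) requires 19.58 eV.

19.58 eV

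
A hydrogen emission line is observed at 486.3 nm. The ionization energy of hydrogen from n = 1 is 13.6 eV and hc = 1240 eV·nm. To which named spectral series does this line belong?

ΔE = 1240/486.3 = 2.550 eV.
This matches 13.6 × (1/2² − 1/4²), so n_f = 2: the Balmer series.

Balmer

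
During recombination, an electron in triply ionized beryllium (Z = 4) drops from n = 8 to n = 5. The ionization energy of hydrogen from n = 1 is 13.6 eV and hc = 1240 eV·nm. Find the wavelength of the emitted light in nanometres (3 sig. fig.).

234 nm

For Z = 4 the level energies scale as Z², so the effective Rydberg energy is 13.6 × 16 = 217.6 eV.
ΔE = 217.6 × (1/5² − 1/8²) = 217.6 × 0.02438 = 5.304 eV.
λ = hc/ΔE = 1240 / 5.304 = 234 nm.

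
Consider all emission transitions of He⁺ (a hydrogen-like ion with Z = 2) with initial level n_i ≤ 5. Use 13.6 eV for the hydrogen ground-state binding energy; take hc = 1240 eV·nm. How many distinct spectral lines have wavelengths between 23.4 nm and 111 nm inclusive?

5

Enumerate all n_i → n_f pairs with 1 ≤ n_f < n_i ≤ 5 and compute λ = 1240 / [13.6·4·(1/n_f² − 1/n_i²)].
Lines falling in [23.4, 111] nm: 5→1 (23.74 nm), 4→1 (24.31 nm), 3→1 (25.64 nm), 2→1 (30.39 nm), 5→2 (108.5 nm).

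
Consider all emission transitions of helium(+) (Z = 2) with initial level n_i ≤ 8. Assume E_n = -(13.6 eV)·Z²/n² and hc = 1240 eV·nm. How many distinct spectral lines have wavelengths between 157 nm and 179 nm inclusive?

Enumerate all n_i → n_f pairs with 1 ≤ n_f < n_i ≤ 8 and compute λ = 1240 / [13.6·4·(1/n_f² − 1/n_i²)].
Lines falling in [157, 179] nm: 3→2 (164.1 nm).

1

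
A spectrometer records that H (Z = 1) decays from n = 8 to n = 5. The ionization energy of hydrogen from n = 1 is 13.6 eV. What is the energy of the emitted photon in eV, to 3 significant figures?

0.332 eV

E_8 = −13.60/64 = −0.2125 eV and E_5 = −13.60/25 = −0.5440 eV.
The photon energy is |E_8 − E_5| = 0.332 eV.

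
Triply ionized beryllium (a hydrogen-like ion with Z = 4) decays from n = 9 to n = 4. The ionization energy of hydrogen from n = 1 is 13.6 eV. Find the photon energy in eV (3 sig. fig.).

10.9 eV

The Bohr energies scale as Z², so for Z = 4: E_n = −217.6/n² eV.
E_9 = −217.6/81 = −2.686 eV and E_4 = −217.6/16 = −13.60 eV.
The photon energy is |E_9 − E_4| = 10.9 eV.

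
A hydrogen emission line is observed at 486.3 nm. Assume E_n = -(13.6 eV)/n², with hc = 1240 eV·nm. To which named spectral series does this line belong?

ΔE = 1240/486.3 = 2.550 eV.
This matches 13.6 × (1/2² − 1/4²), so n_f = 2: the Balmer series.

Balmer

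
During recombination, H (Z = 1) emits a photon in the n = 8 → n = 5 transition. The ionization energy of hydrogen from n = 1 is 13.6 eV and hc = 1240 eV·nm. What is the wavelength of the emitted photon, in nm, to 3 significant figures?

3740 nm

ΔE = 13.60 × (1/5² − 1/8²) = 13.60 × 0.02438 = 0.3315 eV.
λ = hc/ΔE = 1240 / 0.3315 = 3740 nm.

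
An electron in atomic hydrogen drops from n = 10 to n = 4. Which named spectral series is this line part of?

Brackett

The series is set by the lower level: n_f = 4 is the Brackett series.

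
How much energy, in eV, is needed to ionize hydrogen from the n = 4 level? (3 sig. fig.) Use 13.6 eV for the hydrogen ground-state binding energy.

E_4 = −13.60/16 = −0.850 eV, so ionization (to E = 0) requires 0.850 eV.

0.850 eV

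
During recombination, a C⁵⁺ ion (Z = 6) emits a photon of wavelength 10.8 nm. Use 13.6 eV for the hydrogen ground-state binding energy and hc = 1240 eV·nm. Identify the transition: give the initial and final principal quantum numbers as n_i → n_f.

The photon energy is ΔE = hc/λ = 1240 / 10.8 = 114.8 eV.
With Z = 6, ΔE = 489.6 × (1/n_f² − 1/n_i²), so 1/n_f² − 1/n_i² = 0.2345.
Trying n_f = 2 gives 1/n_i² = 0.01549, i.e. n_i ≈ 8; this pair matches.

n_i = 8, n_f = 2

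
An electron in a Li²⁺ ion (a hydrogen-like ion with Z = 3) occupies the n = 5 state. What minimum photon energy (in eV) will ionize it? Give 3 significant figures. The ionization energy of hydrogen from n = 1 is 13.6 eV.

4.90 eV

E_n = −13.6 Z²/n² = −122.4/n² eV for Z = 3.
E_5 = −122.4/25 = −4.90 eV, so ionization (to E = 0) requires 4.90 eV.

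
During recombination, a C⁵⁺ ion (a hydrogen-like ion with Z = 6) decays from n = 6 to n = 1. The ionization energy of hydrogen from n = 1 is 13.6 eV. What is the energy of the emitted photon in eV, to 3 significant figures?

476 eV

The Bohr energies scale as Z², so for Z = 6: E_n = −489.6/n² eV.
E_6 = −489.6/36 = −13.60 eV and E_1 = −489.6/1 = −489.6 eV.
The photon energy is |E_6 − E_1| = 476 eV.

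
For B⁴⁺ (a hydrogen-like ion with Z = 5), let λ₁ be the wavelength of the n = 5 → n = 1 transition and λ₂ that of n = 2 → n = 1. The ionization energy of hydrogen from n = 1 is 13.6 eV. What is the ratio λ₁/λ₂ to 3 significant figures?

λ ∝ 1/ΔE ∝ 1/(1/n_f² − 1/n_i²), and the Z² and hc factors cancel in the ratio.
λ₁/λ₂ = (1/1² − 1/2²)/(1/1² − 1/5²) = 0.7500/0.9600 = 0.781.

0.781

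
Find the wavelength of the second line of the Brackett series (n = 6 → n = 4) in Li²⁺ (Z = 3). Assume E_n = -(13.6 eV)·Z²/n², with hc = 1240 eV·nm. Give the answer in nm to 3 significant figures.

292 nm

The Brackett series terminates on n_f = 4; the second line has n_i = 4+2 = 6.
ΔE = 122.4 × (1/4² − 1/6²) = 4.250 eV.
λ = 1240 / 4.250 = 292 nm.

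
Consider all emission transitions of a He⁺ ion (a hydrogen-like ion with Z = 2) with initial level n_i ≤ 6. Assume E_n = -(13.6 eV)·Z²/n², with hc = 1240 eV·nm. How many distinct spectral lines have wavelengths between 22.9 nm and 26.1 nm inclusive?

4

Enumerate all n_i → n_f pairs with 1 ≤ n_f < n_i ≤ 6 and compute λ = 1240 / [13.6·4·(1/n_f² − 1/n_i²)].
Lines falling in [22.9, 26.1] nm: 6→1 (23.45 nm), 5→1 (23.74 nm), 4→1 (24.31 nm), 3→1 (25.64 nm).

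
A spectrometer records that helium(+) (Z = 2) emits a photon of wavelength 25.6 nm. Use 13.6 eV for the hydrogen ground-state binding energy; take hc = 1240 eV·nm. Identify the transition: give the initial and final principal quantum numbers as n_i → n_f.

The photon energy is ΔE = hc/λ = 1240 / 25.6 = 48.44 eV.
With Z = 2, ΔE = 54.40 × (1/n_f² − 1/n_i²), so 1/n_f² − 1/n_i² = 0.8904.
Trying n_f = 1 gives 1/n_i² = 0.1096, i.e. n_i ≈ 3; this pair matches.

n_i = 3, n_f = 1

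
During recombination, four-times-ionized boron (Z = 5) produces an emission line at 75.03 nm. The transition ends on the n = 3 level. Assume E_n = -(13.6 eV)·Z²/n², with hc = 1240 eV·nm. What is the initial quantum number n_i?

The photon energy is ΔE = hc/λ = 1240 / 75.03 = 16.53 eV.
With Z = 5, ΔE = 340.0 × (1/n_f² − 1/n_i²), so 1/n_f² − 1/n_i² = 0.04861.
With n_f = 3: 1/n_i² = 1/9 − 0.04861 = 0.06250, so n_i ≈ 4.00.

n_i = 4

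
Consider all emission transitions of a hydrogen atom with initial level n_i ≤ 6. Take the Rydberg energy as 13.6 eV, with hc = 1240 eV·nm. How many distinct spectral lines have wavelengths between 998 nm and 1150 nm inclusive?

Enumerate all n_i → n_f pairs with 1 ≤ n_f < n_i ≤ 6 and compute λ = 1240 / [13.6·1·(1/n_f² − 1/n_i²)].
Lines falling in [998, 1150] nm: 6→3 (1094 nm).

1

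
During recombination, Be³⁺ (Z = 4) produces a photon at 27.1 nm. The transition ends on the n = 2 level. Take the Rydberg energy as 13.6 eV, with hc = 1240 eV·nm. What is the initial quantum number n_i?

The photon energy is ΔE = hc/λ = 1240 / 27.1 = 45.76 eV.
With Z = 4, ΔE = 217.6 × (1/n_f² − 1/n_i²), so 1/n_f² − 1/n_i² = 0.2103.
With n_f = 2: 1/n_i² = 1/4 − 0.2103 = 0.03972, so n_i ≈ 5.02.

n_i = 5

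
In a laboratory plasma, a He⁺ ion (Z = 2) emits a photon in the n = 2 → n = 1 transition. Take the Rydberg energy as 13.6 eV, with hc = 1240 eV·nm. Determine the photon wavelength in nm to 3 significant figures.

30.4 nm

For Z = 2 the level energies scale as Z², so the effective Rydberg energy is 13.6 × 4 = 54.40 eV.
ΔE = 54.40 × (1/1² − 1/2²) = 54.40 × 0.7500 = 40.80 eV.
λ = hc/ΔE = 1240 / 40.80 = 30.4 nm.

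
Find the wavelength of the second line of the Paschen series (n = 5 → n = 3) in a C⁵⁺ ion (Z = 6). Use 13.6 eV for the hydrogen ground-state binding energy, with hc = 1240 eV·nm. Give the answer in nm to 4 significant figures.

35.62 nm

The Paschen series terminates on n_f = 3; the second line has n_i = 3+2 = 5.
ΔE = 489.6 × (1/3² − 1/5²) = 34.82 eV.
λ = 1240 / 34.82 = 35.62 nm.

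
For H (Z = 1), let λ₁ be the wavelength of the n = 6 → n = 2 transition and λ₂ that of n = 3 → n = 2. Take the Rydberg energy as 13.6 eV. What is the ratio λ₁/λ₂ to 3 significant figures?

λ ∝ 1/ΔE ∝ 1/(1/n_f² − 1/n_i²), and the Z² and hc factors cancel in the ratio.
λ₁/λ₂ = (1/2² − 1/3²)/(1/2² − 1/6²) = 0.1389/0.2222 = 0.625.

0.625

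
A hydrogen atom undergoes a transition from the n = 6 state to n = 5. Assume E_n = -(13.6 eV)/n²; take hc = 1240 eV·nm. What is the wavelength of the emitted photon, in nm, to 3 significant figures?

7460 nm

ΔE = 13.60 × (1/5² − 1/6²) = 13.60 × 0.01222 = 0.1662 eV.
λ = hc/ΔE = 1240 / 0.1662 = 7460 nm.
This line belongs to the Pfund series.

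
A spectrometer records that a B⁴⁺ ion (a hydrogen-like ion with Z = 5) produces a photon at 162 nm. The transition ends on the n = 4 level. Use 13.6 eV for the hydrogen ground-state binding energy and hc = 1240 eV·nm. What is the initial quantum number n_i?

The photon energy is ΔE = hc/λ = 1240 / 162 = 7.654 eV.
With Z = 5, ΔE = 340.0 × (1/n_f² − 1/n_i²), so 1/n_f² − 1/n_i² = 0.02251.
With n_f = 4: 1/n_i² = 1/16 − 0.02251 = 0.03999, so n_i ≈ 5.00.

n_i = 5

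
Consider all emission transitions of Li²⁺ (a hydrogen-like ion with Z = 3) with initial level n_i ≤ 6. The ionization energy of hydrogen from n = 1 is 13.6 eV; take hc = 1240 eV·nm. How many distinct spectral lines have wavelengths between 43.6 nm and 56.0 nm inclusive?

Enumerate all n_i → n_f pairs with 1 ≤ n_f < n_i ≤ 6 and compute λ = 1240 / [13.6·9·(1/n_f² − 1/n_i²)].
Lines falling in [43.6, 56.0] nm: 6→2 (45.59 nm), 5→2 (48.24 nm), 4→2 (54.03 nm).

3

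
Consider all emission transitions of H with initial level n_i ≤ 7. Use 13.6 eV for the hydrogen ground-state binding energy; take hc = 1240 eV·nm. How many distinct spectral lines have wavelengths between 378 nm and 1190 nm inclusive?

Enumerate all n_i → n_f pairs with 1 ≤ n_f < n_i ≤ 7 and compute λ = 1240 / [13.6·1·(1/n_f² − 1/n_i²)].
Lines falling in [378, 1190] nm: 7→2 (397.1 nm), 6→2 (410.3 nm), 5→2 (434.2 nm), 4→2 (486.3 nm), 3→2 (656.5 nm), 7→3 (1005 nm), 6→3 (1094 nm).

7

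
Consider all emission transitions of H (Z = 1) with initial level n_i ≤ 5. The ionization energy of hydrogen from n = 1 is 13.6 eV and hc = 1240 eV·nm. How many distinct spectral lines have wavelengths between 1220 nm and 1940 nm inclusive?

2

Enumerate all n_i → n_f pairs with 1 ≤ n_f < n_i ≤ 5 and compute λ = 1240 / [13.6·1·(1/n_f² − 1/n_i²)].
Lines falling in [1220, 1940] nm: 5→3 (1282 nm), 4→3 (1876 nm).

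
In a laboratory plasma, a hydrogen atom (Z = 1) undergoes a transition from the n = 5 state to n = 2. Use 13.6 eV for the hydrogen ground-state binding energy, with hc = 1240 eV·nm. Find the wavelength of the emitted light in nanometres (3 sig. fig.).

434 nm

ΔE = 13.60 × (1/2² − 1/5²) = 13.60 × 0.2100 = 2.856 eV.
λ = hc/ΔE = 1240 / 2.856 = 434 nm.
This line belongs to the Balmer series.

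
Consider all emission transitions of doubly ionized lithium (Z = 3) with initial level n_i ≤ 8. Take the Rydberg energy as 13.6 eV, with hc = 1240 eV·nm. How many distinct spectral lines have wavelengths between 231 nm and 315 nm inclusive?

2

Enumerate all n_i → n_f pairs with 1 ≤ n_f < n_i ≤ 8 and compute λ = 1240 / [13.6·9·(1/n_f² − 1/n_i²)].
Lines falling in [231, 315] nm: 7→4 (240.7 nm), 6→4 (291.8 nm).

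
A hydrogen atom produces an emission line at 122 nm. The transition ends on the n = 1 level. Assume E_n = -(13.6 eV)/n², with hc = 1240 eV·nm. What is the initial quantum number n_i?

The photon energy is ΔE = hc/λ = 1240 / 122 = 10.16 eV.
With Z = 1, ΔE = 13.60 × (1/n_f² − 1/n_i²), so 1/n_f² − 1/n_i² = 0.7473.
With n_f = 1: 1/n_i² = 1/1 − 0.7473 = 0.2527, so n_i ≈ 1.99.

n_i = 2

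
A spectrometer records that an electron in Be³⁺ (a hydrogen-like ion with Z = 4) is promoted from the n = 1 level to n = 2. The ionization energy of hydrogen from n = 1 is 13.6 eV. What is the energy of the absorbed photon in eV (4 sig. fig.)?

163.2 eV

The Bohr energies scale as Z², so for Z = 4: E_n = −217.6/n² eV.
E_2 = −217.6/4 = −54.40 eV and E_1 = −217.6/1 = −217.6 eV.
The photon energy is |E_2 − E_1| = 163.2 eV.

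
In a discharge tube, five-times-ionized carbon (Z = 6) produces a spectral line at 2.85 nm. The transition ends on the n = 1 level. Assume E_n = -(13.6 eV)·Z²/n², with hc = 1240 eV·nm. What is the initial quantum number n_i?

n_i = 3

The photon energy is ΔE = hc/λ = 1240 / 2.85 = 435.1 eV.
With Z = 6, ΔE = 489.6 × (1/n_f² − 1/n_i²), so 1/n_f² − 1/n_i² = 0.8887.
With n_f = 1: 1/n_i² = 1/1 − 0.8887 = 0.1113, so n_i ≈ 3.00.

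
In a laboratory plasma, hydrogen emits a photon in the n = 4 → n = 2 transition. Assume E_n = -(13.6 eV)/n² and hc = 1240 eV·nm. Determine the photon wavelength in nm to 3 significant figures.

ΔE = 13.60 × (1/2² − 1/4²) = 13.60 × 0.1875 = 2.550 eV.
λ = hc/ΔE = 1240 / 2.550 = 486 nm.
This line belongs to the Balmer series.

486 nm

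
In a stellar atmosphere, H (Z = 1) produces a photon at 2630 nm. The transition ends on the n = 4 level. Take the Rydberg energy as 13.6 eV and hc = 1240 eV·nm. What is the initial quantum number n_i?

The photon energy is ΔE = hc/λ = 1240 / 2630 = 0.4715 eV.
With Z = 1, ΔE = 13.60 × (1/n_f² − 1/n_i²), so 1/n_f² − 1/n_i² = 0.03467.
With n_f = 4: 1/n_i² = 1/16 − 0.03467 = 0.02783, so n_i ≈ 5.99.

n_i = 6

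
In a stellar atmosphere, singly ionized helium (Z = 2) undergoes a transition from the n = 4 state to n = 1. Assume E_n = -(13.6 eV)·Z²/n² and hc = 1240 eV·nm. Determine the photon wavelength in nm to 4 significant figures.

For Z = 2 the level energies scale as Z², so the effective Rydberg energy is 13.6 × 4 = 54.40 eV.
ΔE = 54.40 × (1/1² − 1/4²) = 54.40 × 0.9375 = 51.00 eV.
λ = hc/ΔE = 1240 / 51.00 = 24.31 nm.

24.31 nm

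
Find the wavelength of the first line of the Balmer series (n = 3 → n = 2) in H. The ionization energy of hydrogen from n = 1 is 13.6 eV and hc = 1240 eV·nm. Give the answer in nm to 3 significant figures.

656 nm

The Balmer series terminates on n_f = 2; the first line has n_i = 2+1 = 3.
ΔE = 13.60 × (1/2² − 1/3²) = 1.889 eV.
λ = 1240 / 1.889 = 656 nm.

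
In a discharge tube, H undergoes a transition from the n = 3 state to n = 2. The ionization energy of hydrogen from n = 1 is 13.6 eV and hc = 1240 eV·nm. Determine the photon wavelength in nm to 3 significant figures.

ΔE = 13.60 × (1/2² − 1/3²) = 13.60 × 0.1389 = 1.889 eV.
λ = hc/ΔE = 1240 / 1.889 = 656 nm.
This line belongs to the Balmer series.

656 nm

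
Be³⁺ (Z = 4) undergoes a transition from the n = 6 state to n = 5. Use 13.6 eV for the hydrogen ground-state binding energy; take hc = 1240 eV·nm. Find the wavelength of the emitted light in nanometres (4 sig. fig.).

466.2 nm

For Z = 4 the level energies scale as Z², so the effective Rydberg energy is 13.6 × 16 = 217.6 eV.
ΔE = 217.6 × (1/5² − 1/6²) = 217.6 × 0.01222 = 2.660 eV.
λ = hc/ΔE = 1240 / 2.660 = 466.2 nm.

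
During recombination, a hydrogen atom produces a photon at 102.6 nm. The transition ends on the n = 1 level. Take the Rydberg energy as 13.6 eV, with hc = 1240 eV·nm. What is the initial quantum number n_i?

n_i = 3

The photon energy is ΔE = hc/λ = 1240 / 102.6 = 12.09 eV.
With Z = 1, ΔE = 13.60 × (1/n_f² − 1/n_i²), so 1/n_f² − 1/n_i² = 0.8887.
With n_f = 1: 1/n_i² = 1/1 − 0.8887 = 0.1113, so n_i ≈ 3.00.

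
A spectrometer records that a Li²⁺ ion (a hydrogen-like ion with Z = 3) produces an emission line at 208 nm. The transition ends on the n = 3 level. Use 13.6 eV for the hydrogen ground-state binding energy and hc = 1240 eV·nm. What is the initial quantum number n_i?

The photon energy is ΔE = hc/λ = 1240 / 208 = 5.962 eV.
With Z = 3, ΔE = 122.4 × (1/n_f² − 1/n_i²), so 1/n_f² − 1/n_i² = 0.04871.
With n_f = 3: 1/n_i² = 1/9 − 0.04871 = 0.06241, so n_i ≈ 4.00.

n_i = 4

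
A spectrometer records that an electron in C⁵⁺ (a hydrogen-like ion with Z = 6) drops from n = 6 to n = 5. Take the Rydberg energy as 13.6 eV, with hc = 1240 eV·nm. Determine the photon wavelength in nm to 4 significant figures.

207.2 nm

For Z = 6 the level energies scale as Z², so the effective Rydberg energy is 13.6 × 36 = 489.6 eV.
ΔE = 489.6 × (1/5² − 1/6²) = 489.6 × 0.01222 = 5.984 eV.
λ = hc/ΔE = 1240 / 5.984 = 207.2 nm.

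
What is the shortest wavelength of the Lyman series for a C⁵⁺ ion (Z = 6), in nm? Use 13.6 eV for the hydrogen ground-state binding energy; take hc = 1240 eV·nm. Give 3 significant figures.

The Lyman series has lower level n_f = 1; the series limit corresponds to n_i → ∞.
ΔE_max = 13.6 × 36 / 1² = 489.6 eV.
λ_min = 1240 / 489.6 = 2.53 nm.

2.53 nm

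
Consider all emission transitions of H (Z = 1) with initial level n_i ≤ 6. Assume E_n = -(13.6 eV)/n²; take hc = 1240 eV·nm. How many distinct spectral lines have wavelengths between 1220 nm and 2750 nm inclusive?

3

Enumerate all n_i → n_f pairs with 1 ≤ n_f < n_i ≤ 6 and compute λ = 1240 / [13.6·1·(1/n_f² − 1/n_i²)].
Lines falling in [1220, 2750] nm: 5→3 (1282 nm), 4→3 (1876 nm), 6→4 (2626 nm).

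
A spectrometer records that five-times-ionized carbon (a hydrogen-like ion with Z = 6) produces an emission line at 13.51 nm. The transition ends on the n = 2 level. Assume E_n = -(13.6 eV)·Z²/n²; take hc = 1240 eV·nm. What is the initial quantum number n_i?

The photon energy is ΔE = hc/λ = 1240 / 13.51 = 91.78 eV.
With Z = 6, ΔE = 489.6 × (1/n_f² − 1/n_i²), so 1/n_f² − 1/n_i² = 0.1875.
With n_f = 2: 1/n_i² = 1/4 − 0.1875 = 0.06253, so n_i ≈ 4.00.

n_i = 4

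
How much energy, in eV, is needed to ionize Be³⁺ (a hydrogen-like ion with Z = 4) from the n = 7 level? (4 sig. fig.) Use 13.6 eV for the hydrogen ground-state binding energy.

4.441 eV

E_n = −13.6 Z²/n² = −217.6/n² eV for Z = 4.
E_7 = −217.6/49 = −4.441 eV, so ionization (to E = 0) requires 4.441 eV.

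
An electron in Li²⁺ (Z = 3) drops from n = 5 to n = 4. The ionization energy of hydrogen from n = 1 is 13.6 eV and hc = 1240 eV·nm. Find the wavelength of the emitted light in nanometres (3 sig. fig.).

For Z = 3 the level energies scale as Z², so the effective Rydberg energy is 13.6 × 9 = 122.4 eV.
ΔE = 122.4 × (1/4² − 1/5²) = 122.4 × 0.02250 = 2.754 eV.
λ = hc/ΔE = 1240 / 2.754 = 450 nm.

450 nm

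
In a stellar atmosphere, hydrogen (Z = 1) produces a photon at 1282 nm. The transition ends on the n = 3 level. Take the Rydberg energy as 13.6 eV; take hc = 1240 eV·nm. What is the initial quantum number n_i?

The photon energy is ΔE = hc/λ = 1240 / 1282 = 0.9672 eV.
With Z = 1, ΔE = 13.60 × (1/n_f² − 1/n_i²), so 1/n_f² − 1/n_i² = 0.07112.
With n_f = 3: 1/n_i² = 1/9 − 0.07112 = 0.03999, so n_i ≈ 5.00.

n_i = 5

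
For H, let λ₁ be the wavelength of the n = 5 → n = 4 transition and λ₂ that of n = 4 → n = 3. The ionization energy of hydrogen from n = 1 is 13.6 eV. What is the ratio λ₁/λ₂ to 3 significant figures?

λ ∝ 1/ΔE ∝ 1/(1/n_f² − 1/n_i²), and the Z² and hc factors cancel in the ratio.
λ₁/λ₂ = (1/3² − 1/4²)/(1/4² − 1/5²) = 0.04861/0.02250 = 2.16.

2.16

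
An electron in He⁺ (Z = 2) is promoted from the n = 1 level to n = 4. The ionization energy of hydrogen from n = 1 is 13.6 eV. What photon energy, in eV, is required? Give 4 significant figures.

51.00 eV

The Bohr energies scale as Z², so for Z = 2: E_n = −54.40/n² eV.
E_4 = −54.40/16 = −3.400 eV and E_1 = −54.40/1 = −54.40 eV.
The photon energy is |E_4 − E_1| = 51.00 eV.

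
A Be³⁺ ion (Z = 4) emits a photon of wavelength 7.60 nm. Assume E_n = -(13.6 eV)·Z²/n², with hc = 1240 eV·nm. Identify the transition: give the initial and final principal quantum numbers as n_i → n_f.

n_i = 2, n_f = 1

The photon energy is ΔE = hc/λ = 1240 / 7.60 = 163.2 eV.
With Z = 4, ΔE = 217.6 × (1/n_f² − 1/n_i²), so 1/n_f² − 1/n_i² = 0.7498.
Trying n_f = 1 gives 1/n_i² = 0.2502, i.e. n_i ≈ 2; this pair matches.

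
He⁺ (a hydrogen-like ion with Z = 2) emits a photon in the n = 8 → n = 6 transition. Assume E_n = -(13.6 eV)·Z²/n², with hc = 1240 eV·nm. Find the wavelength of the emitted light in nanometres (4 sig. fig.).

For Z = 2 the level energies scale as Z², so the effective Rydberg energy is 13.6 × 4 = 54.40 eV.
ΔE = 54.40 × (1/6² − 1/8²) = 54.40 × 0.01215 = 0.6611 eV.
λ = hc/ΔE = 1240 / 0.6611 = 1876 nm.

1876 nm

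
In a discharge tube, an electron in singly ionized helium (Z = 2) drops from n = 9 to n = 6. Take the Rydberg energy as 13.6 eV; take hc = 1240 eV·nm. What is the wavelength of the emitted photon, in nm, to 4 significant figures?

1477 nm

For Z = 2 the level energies scale as Z², so the effective Rydberg energy is 13.6 × 4 = 54.40 eV.
ΔE = 54.40 × (1/6² − 1/9²) = 54.40 × 0.01543 = 0.8395 eV.
λ = hc/ΔE = 1240 / 0.8395 = 1477 nm.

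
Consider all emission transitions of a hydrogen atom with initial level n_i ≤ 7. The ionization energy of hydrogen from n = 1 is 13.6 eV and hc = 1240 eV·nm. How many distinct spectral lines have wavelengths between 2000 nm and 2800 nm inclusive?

2

Enumerate all n_i → n_f pairs with 1 ≤ n_f < n_i ≤ 7 and compute λ = 1240 / [13.6·1·(1/n_f² − 1/n_i²)].
Lines falling in [2000, 2800] nm: 7→4 (2166 nm), 6→4 (2626 nm).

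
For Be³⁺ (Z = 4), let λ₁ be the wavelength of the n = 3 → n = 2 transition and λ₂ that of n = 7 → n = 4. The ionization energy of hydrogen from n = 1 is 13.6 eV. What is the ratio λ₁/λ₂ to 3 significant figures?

λ ∝ 1/ΔE ∝ 1/(1/n_f² − 1/n_i²), and the Z² and hc factors cancel in the ratio.
λ₁/λ₂ = (1/4² − 1/7²)/(1/2² − 1/3²) = 0.04209/0.1389 = 0.303.

0.303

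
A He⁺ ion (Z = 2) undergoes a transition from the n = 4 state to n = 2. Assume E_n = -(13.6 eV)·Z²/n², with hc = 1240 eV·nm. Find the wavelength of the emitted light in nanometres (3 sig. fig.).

For Z = 2 the level energies scale as Z², so the effective Rydberg energy is 13.6 × 4 = 54.40 eV.
ΔE = 54.40 × (1/2² − 1/4²) = 54.40 × 0.1875 = 10.20 eV.
λ = hc/ΔE = 1240 / 10.20 = 122 nm.

122 nm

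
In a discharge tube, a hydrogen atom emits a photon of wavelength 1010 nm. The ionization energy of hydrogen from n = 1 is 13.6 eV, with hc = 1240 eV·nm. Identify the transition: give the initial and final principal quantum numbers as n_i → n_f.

The photon energy is ΔE = hc/λ = 1240 / 1010 = 1.228 eV.
With Z = 1, ΔE = 13.60 × (1/n_f² − 1/n_i²), so 1/n_f² − 1/n_i² = 0.09027.
Trying n_f = 3 gives 1/n_i² = 0.02084, i.e. n_i ≈ 7; this pair matches.

n_i = 7, n_f = 3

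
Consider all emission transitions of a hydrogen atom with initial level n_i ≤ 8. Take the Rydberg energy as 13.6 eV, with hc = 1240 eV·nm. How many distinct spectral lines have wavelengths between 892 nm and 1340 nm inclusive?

Enumerate all n_i → n_f pairs with 1 ≤ n_f < n_i ≤ 8 and compute λ = 1240 / [13.6·1·(1/n_f² − 1/n_i²)].
Lines falling in [892, 1340] nm: 8→3 (954.9 nm), 7→3 (1005 nm), 6→3 (1094 nm), 5→3 (1282 nm).

4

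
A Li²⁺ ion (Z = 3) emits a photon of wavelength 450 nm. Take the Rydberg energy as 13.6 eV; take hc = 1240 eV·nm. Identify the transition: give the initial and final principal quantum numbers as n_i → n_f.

n_i = 5, n_f = 4

The photon energy is ΔE = hc/λ = 1240 / 450 = 2.756 eV.
With Z = 3, ΔE = 122.4 × (1/n_f² − 1/n_i²), so 1/n_f² − 1/n_i² = 0.02251.
Trying n_f = 4 gives 1/n_i² = 0.03999, i.e. n_i ≈ 5; this pair matches.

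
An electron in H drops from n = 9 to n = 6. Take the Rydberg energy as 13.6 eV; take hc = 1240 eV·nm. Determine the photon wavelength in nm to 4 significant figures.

5908 nm

ΔE = 13.60 × (1/6² − 1/9²) = 13.60 × 0.01543 = 0.2099 eV.
λ = hc/ΔE = 1240 / 0.2099 = 5908 nm.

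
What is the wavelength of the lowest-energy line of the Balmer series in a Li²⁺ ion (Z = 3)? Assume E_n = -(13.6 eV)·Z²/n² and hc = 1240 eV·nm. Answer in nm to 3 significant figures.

72.9 nm

The Balmer series terminates on n_f = 2; the first line has n_i = 2+1 = 3.
ΔE = 122.4 × (1/2² − 1/3²) = 17.00 eV.
λ = 1240 / 17.00 = 72.9 nm.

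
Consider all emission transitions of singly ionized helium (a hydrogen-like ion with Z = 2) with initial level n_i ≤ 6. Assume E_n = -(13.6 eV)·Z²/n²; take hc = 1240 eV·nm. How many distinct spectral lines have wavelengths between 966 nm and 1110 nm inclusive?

1

Enumerate all n_i → n_f pairs with 1 ≤ n_f < n_i ≤ 6 and compute λ = 1240 / [13.6·4·(1/n_f² − 1/n_i²)].
Lines falling in [966, 1110] nm: 5→4 (1013 nm).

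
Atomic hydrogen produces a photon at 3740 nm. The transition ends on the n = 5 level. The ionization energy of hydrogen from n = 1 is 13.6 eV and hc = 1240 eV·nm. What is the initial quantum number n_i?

n_i = 8

The photon energy is ΔE = hc/λ = 1240 / 3740 = 0.3316 eV.
With Z = 1, ΔE = 13.60 × (1/n_f² − 1/n_i²), so 1/n_f² − 1/n_i² = 0.02438.
With n_f = 5: 1/n_i² = 1/25 − 0.02438 = 0.01562, so n_i ≈ 8.00.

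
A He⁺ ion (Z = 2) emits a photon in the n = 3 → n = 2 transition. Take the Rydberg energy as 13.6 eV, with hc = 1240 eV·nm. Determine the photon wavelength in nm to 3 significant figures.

For Z = 2 the level energies scale as Z², so the effective Rydberg energy is 13.6 × 4 = 54.40 eV.
ΔE = 54.40 × (1/2² − 1/3²) = 54.40 × 0.1389 = 7.556 eV.
λ = hc/ΔE = 1240 / 7.556 = 164 nm.

164 nm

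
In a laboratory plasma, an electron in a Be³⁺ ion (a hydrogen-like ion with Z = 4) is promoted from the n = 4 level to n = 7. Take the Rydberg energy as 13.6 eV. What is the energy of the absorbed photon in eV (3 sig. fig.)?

The Bohr energies scale as Z², so for Z = 4: E_n = −217.6/n² eV.
E_7 = −217.6/49 = −4.441 eV and E_4 = −217.6/16 = −13.60 eV.
The photon energy is |E_7 − E_4| = 9.16 eV.

9.16 eV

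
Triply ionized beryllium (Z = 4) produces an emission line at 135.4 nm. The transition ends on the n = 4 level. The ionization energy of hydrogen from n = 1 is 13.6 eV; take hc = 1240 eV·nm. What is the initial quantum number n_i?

n_i = 7

The photon energy is ΔE = hc/λ = 1240 / 135.4 = 9.158 eV.
With Z = 4, ΔE = 217.6 × (1/n_f² − 1/n_i²), so 1/n_f² − 1/n_i² = 0.04209.
With n_f = 4: 1/n_i² = 1/16 − 0.04209 = 0.02041, so n_i ≈ 7.00.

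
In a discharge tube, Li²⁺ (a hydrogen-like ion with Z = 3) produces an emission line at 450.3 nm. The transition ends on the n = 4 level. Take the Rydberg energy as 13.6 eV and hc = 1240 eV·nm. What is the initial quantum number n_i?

The photon energy is ΔE = hc/λ = 1240 / 450.3 = 2.754 eV.
With Z = 3, ΔE = 122.4 × (1/n_f² − 1/n_i²), so 1/n_f² − 1/n_i² = 0.02250.
With n_f = 4: 1/n_i² = 1/16 − 0.02250 = 0.04000, so n_i ≈ 5.00.

n_i = 5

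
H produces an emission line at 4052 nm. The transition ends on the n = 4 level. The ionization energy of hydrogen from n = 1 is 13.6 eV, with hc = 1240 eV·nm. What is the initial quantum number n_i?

The photon energy is ΔE = hc/λ = 1240 / 4052 = 0.3060 eV.
With Z = 1, ΔE = 13.60 × (1/n_f² − 1/n_i²), so 1/n_f² − 1/n_i² = 0.02250.
With n_f = 4: 1/n_i² = 1/16 − 0.02250 = 0.04000, so n_i ≈ 5.00.

n_i = 5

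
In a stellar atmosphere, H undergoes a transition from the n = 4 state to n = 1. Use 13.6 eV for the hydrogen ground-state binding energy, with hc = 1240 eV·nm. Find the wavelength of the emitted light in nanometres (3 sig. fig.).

ΔE = 13.60 × (1/1² − 1/4²) = 13.60 × 0.9375 = 12.75 eV.
λ = hc/ΔE = 1240 / 12.75 = 97.3 nm.

97.3 nm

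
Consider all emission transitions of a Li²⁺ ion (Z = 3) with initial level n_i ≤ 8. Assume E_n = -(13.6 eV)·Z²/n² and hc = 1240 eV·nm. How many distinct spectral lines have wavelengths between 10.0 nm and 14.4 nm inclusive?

7

Enumerate all n_i → n_f pairs with 1 ≤ n_f < n_i ≤ 8 and compute λ = 1240 / [13.6·9·(1/n_f² − 1/n_i²)].
Lines falling in [10.0, 14.4] nm: 8→1 (10.29 nm), 7→1 (10.34 nm), 6→1 (10.42 nm), 5→1 (10.55 nm), 4→1 (10.81 nm), 3→1 (11.40 nm), 2→1 (13.51 nm).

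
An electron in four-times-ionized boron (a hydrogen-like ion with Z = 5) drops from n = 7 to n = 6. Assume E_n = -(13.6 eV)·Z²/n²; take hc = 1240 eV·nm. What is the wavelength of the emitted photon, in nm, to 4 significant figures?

For Z = 5 the level energies scale as Z², so the effective Rydberg energy is 13.6 × 25 = 340.0 eV.
ΔE = 340.0 × (1/6² − 1/7²) = 340.0 × 0.007370 = 2.506 eV.
λ = hc/ΔE = 1240 / 2.506 = 494.9 nm.

494.9 nm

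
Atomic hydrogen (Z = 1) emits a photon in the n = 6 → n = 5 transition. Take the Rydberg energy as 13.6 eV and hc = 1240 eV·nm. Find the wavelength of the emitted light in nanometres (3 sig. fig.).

ΔE = 13.60 × (1/5² − 1/6²) = 13.60 × 0.01222 = 0.1662 eV.
λ = hc/ΔE = 1240 / 0.1662 = 7460 nm.
This line belongs to the Pfund series.

7460 nm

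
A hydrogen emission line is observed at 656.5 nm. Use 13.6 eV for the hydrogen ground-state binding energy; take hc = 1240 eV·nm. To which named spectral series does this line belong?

Balmer

ΔE = 1240/656.5 = 1.889 eV.
This matches 13.6 × (1/2² − 1/3²), so n_f = 2: the Balmer series.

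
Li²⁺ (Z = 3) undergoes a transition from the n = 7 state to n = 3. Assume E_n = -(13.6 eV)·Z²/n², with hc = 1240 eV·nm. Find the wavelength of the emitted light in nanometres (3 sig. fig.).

For Z = 3 the level energies scale as Z², so the effective Rydberg energy is 13.6 × 9 = 122.4 eV.
ΔE = 122.4 × (1/3² − 1/7²) = 122.4 × 0.09070 = 11.10 eV.
λ = hc/ΔE = 1240 / 11.10 = 112 nm.

112 nm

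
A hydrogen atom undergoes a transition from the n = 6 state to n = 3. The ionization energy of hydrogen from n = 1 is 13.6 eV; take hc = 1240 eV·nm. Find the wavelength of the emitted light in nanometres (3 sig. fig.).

ΔE = 13.60 × (1/3² − 1/6²) = 13.60 × 0.08333 = 1.133 eV.
λ = hc/ΔE = 1240 / 1.133 = 1090 nm.
This line belongs to the Paschen series.

1090 nm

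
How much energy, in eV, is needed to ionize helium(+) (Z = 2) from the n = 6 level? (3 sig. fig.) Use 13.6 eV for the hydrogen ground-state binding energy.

1.51 eV

E_n = −13.6 Z²/n² = −54.40/n² eV for Z = 2.
E_6 = −54.40/36 = −1.51 eV, so ionization (to E = 0) requires 1.51 eV.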